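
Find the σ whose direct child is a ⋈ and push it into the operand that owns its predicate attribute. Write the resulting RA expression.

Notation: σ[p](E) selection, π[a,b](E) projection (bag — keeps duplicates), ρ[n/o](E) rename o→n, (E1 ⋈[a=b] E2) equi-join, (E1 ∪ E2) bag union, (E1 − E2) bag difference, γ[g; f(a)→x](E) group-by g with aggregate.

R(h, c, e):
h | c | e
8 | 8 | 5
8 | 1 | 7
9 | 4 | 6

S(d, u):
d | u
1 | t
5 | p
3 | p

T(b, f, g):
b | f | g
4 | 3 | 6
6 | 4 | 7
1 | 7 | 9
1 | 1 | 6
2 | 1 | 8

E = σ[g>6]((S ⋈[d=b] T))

σ filters on g, owned by the right side.
E' = (S ⋈[d=b] σ[g>6](T))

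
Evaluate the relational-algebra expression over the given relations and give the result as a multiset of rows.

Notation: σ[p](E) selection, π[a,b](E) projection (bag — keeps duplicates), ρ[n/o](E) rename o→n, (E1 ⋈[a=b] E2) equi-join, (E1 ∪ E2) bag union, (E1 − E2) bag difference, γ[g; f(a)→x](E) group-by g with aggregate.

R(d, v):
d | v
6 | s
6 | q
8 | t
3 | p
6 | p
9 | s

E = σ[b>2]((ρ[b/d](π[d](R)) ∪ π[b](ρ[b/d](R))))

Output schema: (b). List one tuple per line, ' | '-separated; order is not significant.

Per-node cardinality:
  R → 6
  π[d](R) → 6
  ρ[b/d](π[d](R)) → 6
  R → 6
  ρ[b/d](R) → 6
  π[b](ρ[b/d](R)) → 6
  (ρ[b/d](π[d](R)) ∪ π[b](ρ[b/d](R))) → 12
  σ[b>2]((ρ[b/d](π[d](R)) ∪ π[b](ρ[b/d](R)))) → 12

== RESULT ==
b
3
3
6
6
6
6
6
6
8
8
9
9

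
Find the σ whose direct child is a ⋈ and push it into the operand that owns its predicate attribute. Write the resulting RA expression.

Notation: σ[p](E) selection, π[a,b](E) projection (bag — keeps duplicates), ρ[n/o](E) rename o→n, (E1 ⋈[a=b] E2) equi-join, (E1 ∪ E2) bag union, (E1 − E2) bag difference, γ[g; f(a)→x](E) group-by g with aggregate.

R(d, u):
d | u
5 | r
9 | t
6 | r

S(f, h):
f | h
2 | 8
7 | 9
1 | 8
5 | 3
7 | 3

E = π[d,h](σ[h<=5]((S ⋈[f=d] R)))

σ filters on h, owned by the left side.
E' = π[d,h]((σ[h<=5](S) ⋈[f=d] R))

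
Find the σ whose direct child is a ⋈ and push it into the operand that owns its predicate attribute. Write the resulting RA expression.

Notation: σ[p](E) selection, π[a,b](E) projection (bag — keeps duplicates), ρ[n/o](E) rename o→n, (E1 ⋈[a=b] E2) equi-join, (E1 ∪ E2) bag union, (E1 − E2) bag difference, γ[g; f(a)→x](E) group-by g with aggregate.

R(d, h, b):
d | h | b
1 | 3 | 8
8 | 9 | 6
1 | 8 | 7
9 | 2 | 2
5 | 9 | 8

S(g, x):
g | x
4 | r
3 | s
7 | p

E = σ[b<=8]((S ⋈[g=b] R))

σ filters on b, owned by the right side.
E' = (S ⋈[g=b] σ[b<=8](R))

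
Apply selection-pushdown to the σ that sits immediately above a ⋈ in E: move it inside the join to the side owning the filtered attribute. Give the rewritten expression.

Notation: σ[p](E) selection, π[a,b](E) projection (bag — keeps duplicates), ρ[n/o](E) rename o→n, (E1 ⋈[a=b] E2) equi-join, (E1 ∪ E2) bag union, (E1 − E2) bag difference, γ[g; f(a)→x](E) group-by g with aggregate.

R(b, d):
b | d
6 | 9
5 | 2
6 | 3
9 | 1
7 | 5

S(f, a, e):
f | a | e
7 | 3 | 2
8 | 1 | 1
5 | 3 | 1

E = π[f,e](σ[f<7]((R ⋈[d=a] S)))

σ filters on f, owned by the right side.
E' = π[f,e]((R ⋈[d=a] σ[f<7](S)))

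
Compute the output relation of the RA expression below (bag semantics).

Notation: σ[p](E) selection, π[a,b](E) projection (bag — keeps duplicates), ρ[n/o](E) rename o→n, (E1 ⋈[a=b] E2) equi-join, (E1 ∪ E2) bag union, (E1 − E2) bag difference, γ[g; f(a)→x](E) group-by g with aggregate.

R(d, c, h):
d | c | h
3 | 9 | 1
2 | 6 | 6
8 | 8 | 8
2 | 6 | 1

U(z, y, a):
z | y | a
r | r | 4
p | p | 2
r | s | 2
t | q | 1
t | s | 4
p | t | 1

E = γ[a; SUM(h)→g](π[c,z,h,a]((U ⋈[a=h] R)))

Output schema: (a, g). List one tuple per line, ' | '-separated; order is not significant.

Subexpression sizes:
  U → 6
  R → 4
  (U ⋈[a=h] R) → 4
  π[c,z,h,a]((U ⋈[a=h] R)) → 4
  γ[a; SUM(h)→g](π[c,z,h,a]((U ⋈[a=h] R))) → 1

== RESULT ==
a | g
1 | 4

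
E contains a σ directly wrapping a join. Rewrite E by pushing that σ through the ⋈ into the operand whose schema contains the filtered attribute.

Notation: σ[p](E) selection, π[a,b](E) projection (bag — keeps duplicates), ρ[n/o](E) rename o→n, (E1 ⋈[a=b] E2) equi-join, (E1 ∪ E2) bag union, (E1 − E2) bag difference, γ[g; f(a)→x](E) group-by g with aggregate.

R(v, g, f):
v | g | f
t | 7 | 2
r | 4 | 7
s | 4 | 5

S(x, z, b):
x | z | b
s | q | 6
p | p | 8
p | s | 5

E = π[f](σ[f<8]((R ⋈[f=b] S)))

σ filters on f, owned by the left side.
E' = π[f]((σ[f<8](R) ⋈[f=b] S))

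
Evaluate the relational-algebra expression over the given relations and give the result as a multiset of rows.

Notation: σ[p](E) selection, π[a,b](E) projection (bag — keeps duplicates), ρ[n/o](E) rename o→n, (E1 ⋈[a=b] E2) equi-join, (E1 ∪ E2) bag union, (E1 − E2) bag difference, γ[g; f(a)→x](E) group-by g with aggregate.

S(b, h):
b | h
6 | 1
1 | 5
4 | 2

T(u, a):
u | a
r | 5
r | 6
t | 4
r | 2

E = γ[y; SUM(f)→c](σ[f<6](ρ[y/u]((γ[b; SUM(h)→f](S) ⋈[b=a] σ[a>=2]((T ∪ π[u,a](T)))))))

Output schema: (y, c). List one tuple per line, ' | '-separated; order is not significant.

Row counts bottom-up:
  S → 3
  γ[b; SUM(h)→f](S) → 3
  T → 4
  T → 4
  π[u,a](T) → 4
  (T ∪ π[u,a](T)) → 8
  σ[a>=2]((T ∪ π[u,a](T))) → 8
  (γ[b; SUM(h)→f](S) ⋈[b=a] σ[a>=2]((T ∪ π[u,a](T)))) → 4
  ρ[y/u]((γ[b; SUM(h)→f](S) ⋈[b=a] σ[a>=2]((T ∪ π[u,a](T))))) → 4
  σ[f<6](ρ[y/u]((γ[b; SUM(h)→f](S) ⋈[b=a] σ[a>=2]((T ∪ π[u,a](T)))))) → 4
  γ[y; SUM(f)→c](σ[f<6](ρ[y/u]((γ[b; SUM(h)→f](S) ⋈[b=a] σ[a>=2]((T ∪ π[u,a](T))))))) → 2

== RESULT ==
y | c
r | 2
t | 4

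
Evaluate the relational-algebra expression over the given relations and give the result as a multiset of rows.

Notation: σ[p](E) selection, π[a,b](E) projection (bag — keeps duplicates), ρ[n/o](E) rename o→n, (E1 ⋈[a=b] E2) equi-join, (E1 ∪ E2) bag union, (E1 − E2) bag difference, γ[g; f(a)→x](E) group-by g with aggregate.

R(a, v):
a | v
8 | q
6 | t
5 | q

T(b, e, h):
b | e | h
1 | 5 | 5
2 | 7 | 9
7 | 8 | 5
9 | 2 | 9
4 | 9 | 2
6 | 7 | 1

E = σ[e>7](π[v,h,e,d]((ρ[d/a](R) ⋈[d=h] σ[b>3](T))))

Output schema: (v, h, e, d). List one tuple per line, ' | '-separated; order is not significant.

Row counts bottom-up:
  R → 3
  ρ[d/a](R) → 3
  T → 6
  σ[b>3](T) → 4
  (ρ[d/a](R) ⋈[d=h] σ[b>3](T)) → 1
  π[v,h,e,d]((ρ[d/a](R) ⋈[d=h] σ[b>3](T))) → 1
  σ[e>7](π[v,h,e,d]((ρ[d/a](R) ⋈[d=h] σ[b>3](T)))) → 1

== RESULT ==
v | h | e | d
q | 5 | 8 | 5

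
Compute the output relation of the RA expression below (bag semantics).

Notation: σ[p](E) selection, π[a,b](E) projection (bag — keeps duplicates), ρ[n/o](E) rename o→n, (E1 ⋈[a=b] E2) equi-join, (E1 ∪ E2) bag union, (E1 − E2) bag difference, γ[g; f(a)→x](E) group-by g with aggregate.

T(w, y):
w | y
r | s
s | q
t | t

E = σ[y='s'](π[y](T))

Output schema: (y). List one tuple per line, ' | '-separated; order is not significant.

Row counts bottom-up:
  T → 3
  π[y](T) → 3
  σ[y='s'](π[y](T)) → 1

== RESULT ==
y
s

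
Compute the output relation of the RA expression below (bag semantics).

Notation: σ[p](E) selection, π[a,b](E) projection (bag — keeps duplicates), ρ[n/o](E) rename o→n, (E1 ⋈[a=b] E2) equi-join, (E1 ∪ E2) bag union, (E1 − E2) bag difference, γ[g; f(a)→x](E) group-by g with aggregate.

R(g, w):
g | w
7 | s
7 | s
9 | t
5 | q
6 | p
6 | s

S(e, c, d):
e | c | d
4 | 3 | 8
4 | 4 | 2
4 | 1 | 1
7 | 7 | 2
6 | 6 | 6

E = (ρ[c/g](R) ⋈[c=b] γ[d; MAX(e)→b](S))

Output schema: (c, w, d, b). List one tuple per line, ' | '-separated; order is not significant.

Stepwise |·|:
  R → 6
  ρ[c/g](R) → 6
  S → 5
  γ[d; MAX(e)→b](S) → 4
  (ρ[c/g](R) ⋈[c=b] γ[d; MAX(e)→b](S)) → 4

== RESULT ==
c | w | d | b
6 | p | 6 | 6
6 | s | 6 | 6
7 | s | 2 | 7
7 | s | 2 | 7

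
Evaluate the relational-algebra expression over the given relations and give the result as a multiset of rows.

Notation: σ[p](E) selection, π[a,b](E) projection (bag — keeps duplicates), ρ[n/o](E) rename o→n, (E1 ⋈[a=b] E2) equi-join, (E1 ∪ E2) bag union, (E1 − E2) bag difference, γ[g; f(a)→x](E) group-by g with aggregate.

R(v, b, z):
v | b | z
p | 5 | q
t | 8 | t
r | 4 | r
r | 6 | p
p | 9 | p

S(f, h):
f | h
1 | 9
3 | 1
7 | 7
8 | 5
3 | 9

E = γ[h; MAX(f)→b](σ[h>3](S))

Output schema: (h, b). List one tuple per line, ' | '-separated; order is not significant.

Row counts bottom-up:
  S → 5
  σ[h>3](S) → 4
  γ[h; MAX(f)→b](σ[h>3](S)) → 3

== RESULT ==
h | b
5 | 8
7 | 7
9 | 3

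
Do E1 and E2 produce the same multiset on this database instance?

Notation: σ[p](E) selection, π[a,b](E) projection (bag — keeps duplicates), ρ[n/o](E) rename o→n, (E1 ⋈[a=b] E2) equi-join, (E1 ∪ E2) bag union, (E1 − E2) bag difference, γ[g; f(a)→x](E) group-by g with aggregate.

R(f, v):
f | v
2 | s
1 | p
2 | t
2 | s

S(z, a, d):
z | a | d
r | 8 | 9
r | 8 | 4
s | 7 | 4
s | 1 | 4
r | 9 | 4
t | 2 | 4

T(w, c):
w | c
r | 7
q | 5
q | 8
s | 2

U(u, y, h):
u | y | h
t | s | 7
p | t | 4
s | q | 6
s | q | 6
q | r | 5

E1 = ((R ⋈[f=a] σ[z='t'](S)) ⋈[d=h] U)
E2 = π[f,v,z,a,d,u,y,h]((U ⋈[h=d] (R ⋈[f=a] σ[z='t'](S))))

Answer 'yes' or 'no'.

E1 stepwise |·|:
  R → 4
  S → 6
  σ[z='t'](S) → 1
  (R ⋈[f=a] σ[z='t'](S)) → 3
  U → 5
  ((R ⋈[f=a] σ[z='t'](S)) ⋈[d=h] U) → 3
E2 stepwise |·|:
  U → 5
  R → 4
  S → 6
  σ[z='t'](S) → 1
  (R ⋈[f=a] σ[z='t'](S)) → 3
  (U ⋈[h=d] (R ⋈[f=a] σ[z='t'](S))) → 3
  π[f,v,z,a,d,u,y,h]((U ⋈[h=d] (R ⋈[f=a] σ[z='t'](S)))) → 3

E1 and E2 produce the same multiset:
f | v | z | a | d | u | y | h
2 | s | t | 2 | 4 | p | t | 4
2 | s | t | 2 | 4 | p | t | 4
2 | t | t | 2 | 4 | p | t | 4

yes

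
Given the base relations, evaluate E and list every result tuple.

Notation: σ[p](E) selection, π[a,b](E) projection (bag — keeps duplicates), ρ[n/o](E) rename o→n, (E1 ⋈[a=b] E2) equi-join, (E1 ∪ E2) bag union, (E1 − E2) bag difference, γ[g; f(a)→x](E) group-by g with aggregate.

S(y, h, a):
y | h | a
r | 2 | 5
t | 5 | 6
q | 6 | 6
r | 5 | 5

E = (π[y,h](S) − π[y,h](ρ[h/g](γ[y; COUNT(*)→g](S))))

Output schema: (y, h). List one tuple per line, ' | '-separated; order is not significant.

Per-node cardinality:
  S → 4
  π[y,h](S) → 4
  S → 4
  γ[y; COUNT(*)→g](S) → 3
  ρ[h/g](γ[y; COUNT(*)→g](S)) → 3
  π[y,h](ρ[h/g](γ[y; COUNT(*)→g](S))) → 3
  (π[y,h](S) − π[y,h](ρ[h/g](γ[y; COUNT(*)→g](S)))) → 3

== RESULT ==
y | h
q | 6
r | 5
t | 5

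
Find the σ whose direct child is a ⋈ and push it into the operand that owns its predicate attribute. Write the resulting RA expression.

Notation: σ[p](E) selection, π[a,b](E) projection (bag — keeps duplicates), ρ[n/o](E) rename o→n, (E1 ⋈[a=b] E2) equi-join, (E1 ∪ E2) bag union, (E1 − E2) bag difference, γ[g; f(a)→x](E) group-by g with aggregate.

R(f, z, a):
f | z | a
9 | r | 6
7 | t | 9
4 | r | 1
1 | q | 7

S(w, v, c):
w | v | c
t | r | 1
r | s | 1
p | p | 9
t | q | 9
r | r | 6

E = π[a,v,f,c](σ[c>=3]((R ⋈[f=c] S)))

σ filters on c, owned by the right side.
E' = π[a,v,f,c]((R ⋈[f=c] σ[c>=3](S)))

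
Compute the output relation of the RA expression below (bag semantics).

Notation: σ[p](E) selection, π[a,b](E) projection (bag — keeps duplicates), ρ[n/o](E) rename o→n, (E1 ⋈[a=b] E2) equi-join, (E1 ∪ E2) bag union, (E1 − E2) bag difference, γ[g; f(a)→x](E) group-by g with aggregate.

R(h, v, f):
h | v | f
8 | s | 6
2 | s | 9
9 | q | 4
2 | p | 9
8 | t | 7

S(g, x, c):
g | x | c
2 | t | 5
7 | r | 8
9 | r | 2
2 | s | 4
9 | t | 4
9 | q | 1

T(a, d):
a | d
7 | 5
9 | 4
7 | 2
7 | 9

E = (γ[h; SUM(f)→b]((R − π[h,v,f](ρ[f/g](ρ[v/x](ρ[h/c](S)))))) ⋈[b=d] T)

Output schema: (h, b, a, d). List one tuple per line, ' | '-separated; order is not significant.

Subexpression sizes:
  R → 5
  S → 6
  ρ[h/c](S) → 6
  ρ[v/x](ρ[h/c](S)) → 6
  ρ[f/g](ρ[v/x](ρ[h/c](S))) → 6
  π[h,v,f](ρ[f/g](ρ[v/x](ρ[h/c](S)))) → 6
  (R − π[h,v,f](ρ[f/g](ρ[v/x](ρ[h/c](S))))) → 5
  γ[h; SUM(f)→b]((R − π[h,v,f](ρ[f/g](ρ[v/x](ρ[h/c](S)))))) → 3
  T → 4
  (γ[h; SUM(f)→b]((R − π[h,v,f](ρ[f/g](ρ[v/x](ρ[h/c](S)))))) ⋈[b=d] T) → 1

== RESULT ==
h | b | a | d
9 | 4 | 9 | 4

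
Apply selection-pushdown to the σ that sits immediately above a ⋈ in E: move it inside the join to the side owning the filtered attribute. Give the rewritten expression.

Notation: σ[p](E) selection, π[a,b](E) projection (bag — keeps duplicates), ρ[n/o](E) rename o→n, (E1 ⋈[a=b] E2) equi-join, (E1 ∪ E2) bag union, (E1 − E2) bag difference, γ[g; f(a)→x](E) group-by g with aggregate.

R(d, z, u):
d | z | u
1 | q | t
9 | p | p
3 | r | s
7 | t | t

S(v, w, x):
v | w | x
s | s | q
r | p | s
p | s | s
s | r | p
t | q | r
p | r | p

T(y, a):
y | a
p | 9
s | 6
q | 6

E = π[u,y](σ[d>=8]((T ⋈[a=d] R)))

σ filters on d, owned by the right side.
E' = π[u,y]((T ⋈[a=d] σ[d>=8](R)))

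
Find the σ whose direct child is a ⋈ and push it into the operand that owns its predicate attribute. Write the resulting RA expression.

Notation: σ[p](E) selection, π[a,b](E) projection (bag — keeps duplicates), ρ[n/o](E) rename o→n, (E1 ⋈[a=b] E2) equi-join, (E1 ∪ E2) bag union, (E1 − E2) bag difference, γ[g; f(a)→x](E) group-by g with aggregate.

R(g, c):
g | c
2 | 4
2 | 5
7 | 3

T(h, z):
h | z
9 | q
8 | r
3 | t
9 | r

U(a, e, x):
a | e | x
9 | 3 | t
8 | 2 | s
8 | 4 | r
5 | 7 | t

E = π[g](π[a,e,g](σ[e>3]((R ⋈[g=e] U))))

σ filters on e, owned by the right side.
E' = π[g](π[a,e,g]((R ⋈[g=e] σ[e>3](U))))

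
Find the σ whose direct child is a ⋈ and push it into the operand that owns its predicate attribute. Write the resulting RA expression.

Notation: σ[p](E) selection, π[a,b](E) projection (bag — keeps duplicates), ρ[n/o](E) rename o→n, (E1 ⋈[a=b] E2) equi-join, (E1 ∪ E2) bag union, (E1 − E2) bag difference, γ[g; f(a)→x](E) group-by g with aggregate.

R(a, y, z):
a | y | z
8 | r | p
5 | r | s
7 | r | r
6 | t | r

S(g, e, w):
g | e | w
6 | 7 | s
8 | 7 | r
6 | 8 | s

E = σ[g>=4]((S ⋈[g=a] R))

σ filters on g, owned by the left side.
E' = (σ[g>=4](S) ⋈[g=a] R)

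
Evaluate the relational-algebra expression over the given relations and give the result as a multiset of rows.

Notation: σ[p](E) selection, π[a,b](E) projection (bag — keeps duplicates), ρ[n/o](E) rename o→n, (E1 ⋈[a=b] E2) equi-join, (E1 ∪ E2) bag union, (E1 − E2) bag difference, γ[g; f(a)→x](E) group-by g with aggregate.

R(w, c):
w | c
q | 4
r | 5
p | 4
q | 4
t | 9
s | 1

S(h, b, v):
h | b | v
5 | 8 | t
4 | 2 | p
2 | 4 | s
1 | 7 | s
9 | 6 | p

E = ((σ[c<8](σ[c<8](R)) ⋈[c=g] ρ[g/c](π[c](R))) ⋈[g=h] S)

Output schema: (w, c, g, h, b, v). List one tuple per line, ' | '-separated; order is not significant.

Per-node cardinality:
  R → 6
  σ[c<8](R) → 5
  σ[c<8](σ[c<8](R)) → 5
  R → 6
  π[c](R) → 6
  ρ[g/c](π[c](R)) → 6
  (σ[c<8](σ[c<8](R)) ⋈[c=g] ρ[g/c](π[c](R))) → 11
  S → 5
  ((σ[c<8](σ[c<8](R)) ⋈[c=g] ρ[g/c](π[c](R))) ⋈[g=h] S) → 11

== RESULT ==
w | c | g | h | b | v
p | 4 | 4 | 4 | 2 | p
p | 4 | 4 | 4 | 2 | p
p | 4 | 4 | 4 | 2 | p
q | 4 | 4 | 4 | 2 | p
q | 4 | 4 | 4 | 2 | p
q | 4 | 4 | 4 | 2 | p
q | 4 | 4 | 4 | 2 | p
q | 4 | 4 | 4 | 2 | p
q | 4 | 4 | 4 | 2 | p
r | 5 | 5 | 5 | 8 | t
s | 1 | 1 | 1 | 7 | s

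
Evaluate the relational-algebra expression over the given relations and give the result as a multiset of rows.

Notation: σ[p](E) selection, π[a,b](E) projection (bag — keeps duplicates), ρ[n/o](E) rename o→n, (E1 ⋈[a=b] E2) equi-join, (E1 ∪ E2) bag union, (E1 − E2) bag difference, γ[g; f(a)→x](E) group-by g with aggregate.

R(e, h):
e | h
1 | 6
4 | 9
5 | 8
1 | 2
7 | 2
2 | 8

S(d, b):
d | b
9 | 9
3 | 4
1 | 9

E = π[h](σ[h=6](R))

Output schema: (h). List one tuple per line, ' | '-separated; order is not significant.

Stepwise |·|:
  R → 6
  σ[h=6](R) → 1
  π[h](σ[h=6](R)) → 1

== RESULT ==
h
6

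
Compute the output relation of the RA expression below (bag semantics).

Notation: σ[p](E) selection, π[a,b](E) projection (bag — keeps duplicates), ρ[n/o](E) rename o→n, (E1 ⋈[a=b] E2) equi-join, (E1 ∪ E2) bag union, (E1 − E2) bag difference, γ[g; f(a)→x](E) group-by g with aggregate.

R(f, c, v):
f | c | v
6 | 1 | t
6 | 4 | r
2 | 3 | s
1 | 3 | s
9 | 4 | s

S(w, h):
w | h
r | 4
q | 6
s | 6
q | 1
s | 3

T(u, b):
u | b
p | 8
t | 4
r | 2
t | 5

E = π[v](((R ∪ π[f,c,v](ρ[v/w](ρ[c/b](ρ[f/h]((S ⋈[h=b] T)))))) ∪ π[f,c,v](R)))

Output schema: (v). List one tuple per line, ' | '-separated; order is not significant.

Stepwise |·|:
  R → 5
  S → 5
  T → 4
  (S ⋈[h=b] T) → 1
  ρ[f/h]((S ⋈[h=b] T)) → 1
  ρ[c/b](ρ[f/h]((S ⋈[h=b] T))) → 1
  ρ[v/w](ρ[c/b](ρ[f/h]((S ⋈[h=b] T)))) → 1
  π[f,c,v](ρ[v/w](ρ[c/b](ρ[f/h]((S ⋈[h=b] T))))) → 1
  (R ∪ π[f,c,v](ρ[v/w](ρ[c/b](ρ[f/h]((S ⋈[h=b] T)))))) → 6
  R → 5
  π[f,c,v](R) → 5
  ((R ∪ π[f,c,v](ρ[v/w](ρ[c/b](ρ[f/h]((S ⋈[h=b] T)))))) ∪ π[f,c,v](R)) → 11
  π[v](((R ∪ π[f,c,v](ρ[v/w](ρ[c/b](ρ[f/h]((S ⋈[h=b] T)))))) ∪ π[f,c,v](R))) → 11

== RESULT ==
v
r
r
r
s
s
s
s
s
s
t
t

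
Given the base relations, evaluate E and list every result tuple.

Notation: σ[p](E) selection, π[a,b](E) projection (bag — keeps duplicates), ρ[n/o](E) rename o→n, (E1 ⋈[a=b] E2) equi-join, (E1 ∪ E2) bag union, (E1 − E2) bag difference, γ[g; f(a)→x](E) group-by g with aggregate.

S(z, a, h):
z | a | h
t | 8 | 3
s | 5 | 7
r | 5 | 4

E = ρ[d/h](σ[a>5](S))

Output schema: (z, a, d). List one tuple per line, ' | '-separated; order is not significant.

Per-node cardinality:
  S → 3
  σ[a>5](S) → 1
  ρ[d/h](σ[a>5](S)) → 1

== RESULT ==
z | a | d
t | 8 | 3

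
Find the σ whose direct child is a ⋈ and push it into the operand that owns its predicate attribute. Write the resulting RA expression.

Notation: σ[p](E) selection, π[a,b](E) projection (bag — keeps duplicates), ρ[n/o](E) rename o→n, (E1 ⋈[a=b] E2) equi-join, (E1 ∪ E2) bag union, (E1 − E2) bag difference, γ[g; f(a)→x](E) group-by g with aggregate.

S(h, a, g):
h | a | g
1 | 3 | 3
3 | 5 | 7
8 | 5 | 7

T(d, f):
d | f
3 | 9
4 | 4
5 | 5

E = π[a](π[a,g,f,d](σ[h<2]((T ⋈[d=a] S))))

σ filters on h, owned by the right side.
E' = π[a](π[a,g,f,d]((T ⋈[d=a] σ[h<2](S))))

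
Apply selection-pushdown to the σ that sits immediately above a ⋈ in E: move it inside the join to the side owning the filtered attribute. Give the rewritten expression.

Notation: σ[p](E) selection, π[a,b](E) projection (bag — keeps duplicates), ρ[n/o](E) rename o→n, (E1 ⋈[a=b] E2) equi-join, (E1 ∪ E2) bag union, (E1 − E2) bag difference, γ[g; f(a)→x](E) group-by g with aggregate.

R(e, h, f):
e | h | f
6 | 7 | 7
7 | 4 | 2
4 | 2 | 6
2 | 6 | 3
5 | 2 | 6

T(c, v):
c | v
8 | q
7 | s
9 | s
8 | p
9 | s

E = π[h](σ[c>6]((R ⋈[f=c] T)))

σ filters on c, owned by the right side.
E' = π[h]((R ⋈[f=c] σ[c>6](T)))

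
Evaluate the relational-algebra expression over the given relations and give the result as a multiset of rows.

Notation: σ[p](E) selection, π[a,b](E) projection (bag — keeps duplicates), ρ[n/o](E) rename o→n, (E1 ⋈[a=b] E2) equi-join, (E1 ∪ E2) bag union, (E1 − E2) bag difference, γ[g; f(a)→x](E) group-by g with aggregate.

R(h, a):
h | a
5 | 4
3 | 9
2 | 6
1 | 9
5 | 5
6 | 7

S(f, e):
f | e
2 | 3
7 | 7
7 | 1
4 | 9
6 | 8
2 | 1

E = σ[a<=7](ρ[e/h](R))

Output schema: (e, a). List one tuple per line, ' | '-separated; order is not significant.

Per-node cardinality:
  R → 6
  ρ[e/h](R) → 6
  σ[a<=7](ρ[e/h](R)) → 4

== RESULT ==
e | a
2 | 6
5 | 4
5 | 5
6 | 7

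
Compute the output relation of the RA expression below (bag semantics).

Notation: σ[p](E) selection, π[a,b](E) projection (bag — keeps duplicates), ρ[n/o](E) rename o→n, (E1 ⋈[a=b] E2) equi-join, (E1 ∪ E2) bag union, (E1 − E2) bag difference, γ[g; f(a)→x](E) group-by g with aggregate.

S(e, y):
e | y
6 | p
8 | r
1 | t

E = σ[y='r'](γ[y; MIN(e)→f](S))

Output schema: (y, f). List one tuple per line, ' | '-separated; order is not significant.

Subexpression sizes:
  S → 3
  γ[y; MIN(e)→f](S) → 3
  σ[y='r'](γ[y; MIN(e)→f](S)) → 1

== RESULT ==
y | f
r | 8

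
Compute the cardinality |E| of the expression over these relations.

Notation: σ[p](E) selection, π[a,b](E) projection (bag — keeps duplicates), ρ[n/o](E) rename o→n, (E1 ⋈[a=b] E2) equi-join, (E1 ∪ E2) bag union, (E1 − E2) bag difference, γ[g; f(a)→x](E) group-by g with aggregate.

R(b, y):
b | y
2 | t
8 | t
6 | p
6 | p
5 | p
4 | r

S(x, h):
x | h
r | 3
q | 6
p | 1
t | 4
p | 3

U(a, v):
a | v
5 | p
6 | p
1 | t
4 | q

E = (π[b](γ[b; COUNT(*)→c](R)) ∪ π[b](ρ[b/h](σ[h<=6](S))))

Per-node cardinality:
  R → 6
  γ[b; COUNT(*)→c](R) → 5
  π[b](γ[b; COUNT(*)→c](R)) → 5
  S → 5
  σ[h<=6](S) → 5
  ρ[b/h](σ[h<=6](S)) → 5
  π[b](ρ[b/h](σ[h<=6](S))) → 5
  (π[b](γ[b; COUNT(*)→c](R)) ∪ π[b](ρ[b/h](σ[h<=6](S)))) → 10

|E| = 10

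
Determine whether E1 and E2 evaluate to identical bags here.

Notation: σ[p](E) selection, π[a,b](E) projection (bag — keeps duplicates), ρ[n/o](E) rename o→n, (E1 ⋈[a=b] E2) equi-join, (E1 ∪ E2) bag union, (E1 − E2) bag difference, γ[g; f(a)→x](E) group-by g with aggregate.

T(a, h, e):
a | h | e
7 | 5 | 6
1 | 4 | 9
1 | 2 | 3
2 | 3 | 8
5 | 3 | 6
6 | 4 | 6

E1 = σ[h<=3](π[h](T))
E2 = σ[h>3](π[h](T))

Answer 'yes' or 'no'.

E1 per-node cardinality:
  T → 6
  π[h](T) → 6
  σ[h<=3](π[h](T)) → 3
E2 per-node cardinality:
  T → 6
  π[h](T) → 6
  σ[h>3](π[h](T)) → 3

E1 result:
h
2
3
3
E2 result:
h
4
4
5
Witness: (2,) appears 1× in E1 but 0× in E2.

no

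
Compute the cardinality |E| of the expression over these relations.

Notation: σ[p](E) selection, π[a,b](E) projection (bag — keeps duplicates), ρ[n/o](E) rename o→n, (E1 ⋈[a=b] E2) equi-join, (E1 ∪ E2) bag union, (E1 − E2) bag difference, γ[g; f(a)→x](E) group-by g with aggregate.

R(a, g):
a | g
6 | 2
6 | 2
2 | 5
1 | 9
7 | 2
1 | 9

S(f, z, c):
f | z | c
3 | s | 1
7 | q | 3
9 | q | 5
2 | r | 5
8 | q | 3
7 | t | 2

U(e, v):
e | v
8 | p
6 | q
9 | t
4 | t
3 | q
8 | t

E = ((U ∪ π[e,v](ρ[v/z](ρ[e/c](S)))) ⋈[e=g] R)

Subexpression sizes:
  U → 6
  S → 6
  ρ[e/c](S) → 6
  ρ[v/z](ρ[e/c](S)) → 6
  π[e,v](ρ[v/z](ρ[e/c](S))) → 6
  (U ∪ π[e,v](ρ[v/z](ρ[e/c](S)))) → 12
  R → 6
  ((U ∪ π[e,v](ρ[v/z](ρ[e/c](S)))) ⋈[e=g] R) → 7

|E| = 7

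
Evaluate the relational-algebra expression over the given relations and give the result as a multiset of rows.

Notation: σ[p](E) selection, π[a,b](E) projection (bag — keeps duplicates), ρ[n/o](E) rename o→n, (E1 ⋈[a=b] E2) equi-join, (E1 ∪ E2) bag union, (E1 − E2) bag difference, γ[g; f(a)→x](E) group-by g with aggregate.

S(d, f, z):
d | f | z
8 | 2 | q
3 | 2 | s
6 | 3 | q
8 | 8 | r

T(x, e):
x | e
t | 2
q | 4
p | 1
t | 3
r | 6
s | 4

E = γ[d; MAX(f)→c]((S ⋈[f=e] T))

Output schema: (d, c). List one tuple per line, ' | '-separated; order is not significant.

Stepwise |·|:
  S → 4
  T → 6
  (S ⋈[f=e] T) → 3
  γ[d; MAX(f)→c]((S ⋈[f=e] T)) → 3

== RESULT ==
d | c
3 | 2
6 | 3
8 | 2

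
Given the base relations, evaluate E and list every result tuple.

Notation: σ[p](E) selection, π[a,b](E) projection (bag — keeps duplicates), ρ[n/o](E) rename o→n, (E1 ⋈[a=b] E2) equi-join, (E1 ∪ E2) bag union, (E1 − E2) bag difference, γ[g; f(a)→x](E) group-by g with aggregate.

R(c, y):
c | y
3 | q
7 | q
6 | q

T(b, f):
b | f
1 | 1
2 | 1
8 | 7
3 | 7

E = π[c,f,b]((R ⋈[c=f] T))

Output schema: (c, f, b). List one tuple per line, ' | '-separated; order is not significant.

Stepwise |·|:
  R → 3
  T → 4
  (R ⋈[c=f] T) → 2
  π[c,f,b]((R ⋈[c=f] T)) → 2

== RESULT ==
c | f | b
7 | 7 | 3
7 | 7 | 8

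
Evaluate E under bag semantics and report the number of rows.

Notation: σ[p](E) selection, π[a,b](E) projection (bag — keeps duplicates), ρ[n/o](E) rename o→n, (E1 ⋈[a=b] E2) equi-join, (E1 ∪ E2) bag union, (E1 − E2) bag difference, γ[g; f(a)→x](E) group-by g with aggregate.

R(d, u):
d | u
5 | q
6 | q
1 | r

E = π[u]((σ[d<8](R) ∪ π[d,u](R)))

Per-node cardinality:
  R → 3
  σ[d<8](R) → 3
  R → 3
  π[d,u](R) → 3
  (σ[d<8](R) ∪ π[d,u](R)) → 6
  π[u]((σ[d<8](R) ∪ π[d,u](R))) → 6

|E| = 6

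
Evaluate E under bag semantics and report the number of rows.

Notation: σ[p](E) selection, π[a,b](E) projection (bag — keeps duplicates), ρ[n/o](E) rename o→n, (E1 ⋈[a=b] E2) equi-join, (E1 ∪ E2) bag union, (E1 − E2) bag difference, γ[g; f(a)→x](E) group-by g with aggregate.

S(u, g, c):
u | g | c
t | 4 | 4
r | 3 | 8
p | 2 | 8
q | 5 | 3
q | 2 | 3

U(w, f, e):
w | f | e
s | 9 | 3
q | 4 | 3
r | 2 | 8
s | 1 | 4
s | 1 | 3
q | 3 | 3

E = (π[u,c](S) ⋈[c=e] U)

Per-node cardinality:
  S → 5
  π[u,c](S) → 5
  U → 6
  (π[u,c](S) ⋈[c=e] U) → 11

|E| = 11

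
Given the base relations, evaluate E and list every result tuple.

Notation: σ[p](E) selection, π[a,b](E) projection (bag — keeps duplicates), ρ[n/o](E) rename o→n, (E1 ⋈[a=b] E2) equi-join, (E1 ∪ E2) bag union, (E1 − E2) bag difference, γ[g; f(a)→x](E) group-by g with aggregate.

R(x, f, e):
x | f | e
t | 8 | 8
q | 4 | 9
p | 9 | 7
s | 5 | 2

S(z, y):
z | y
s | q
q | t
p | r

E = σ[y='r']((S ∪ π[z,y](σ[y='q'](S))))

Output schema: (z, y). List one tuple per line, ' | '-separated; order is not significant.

Per-node cardinality:
  S → 3
  S → 3
  σ[y='q'](S) → 1
  π[z,y](σ[y='q'](S)) → 1
  (S ∪ π[z,y](σ[y='q'](S))) → 4
  σ[y='r']((S ∪ π[z,y](σ[y='q'](S)))) → 1

== RESULT ==
z | y
p | r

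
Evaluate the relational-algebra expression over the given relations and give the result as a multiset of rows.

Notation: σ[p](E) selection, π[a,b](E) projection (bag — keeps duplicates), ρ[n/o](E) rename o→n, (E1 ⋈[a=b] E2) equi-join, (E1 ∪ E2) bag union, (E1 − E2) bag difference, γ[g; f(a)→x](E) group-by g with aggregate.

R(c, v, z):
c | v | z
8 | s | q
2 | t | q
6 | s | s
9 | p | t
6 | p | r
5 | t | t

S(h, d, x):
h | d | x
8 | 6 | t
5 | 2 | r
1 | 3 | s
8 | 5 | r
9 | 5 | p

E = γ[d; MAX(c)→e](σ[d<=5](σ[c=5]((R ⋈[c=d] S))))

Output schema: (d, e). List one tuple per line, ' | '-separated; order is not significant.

Stepwise |·|:
  R → 6
  S → 5
  (R ⋈[c=d] S) → 5
  σ[c=5]((R ⋈[c=d] S)) → 2
  σ[d<=5](σ[c=5]((R ⋈[c=d] S))) → 2
  γ[d; MAX(c)→e](σ[d<=5](σ[c=5]((R ⋈[c=d] S)))) → 1

== RESULT ==
d | e
5 | 5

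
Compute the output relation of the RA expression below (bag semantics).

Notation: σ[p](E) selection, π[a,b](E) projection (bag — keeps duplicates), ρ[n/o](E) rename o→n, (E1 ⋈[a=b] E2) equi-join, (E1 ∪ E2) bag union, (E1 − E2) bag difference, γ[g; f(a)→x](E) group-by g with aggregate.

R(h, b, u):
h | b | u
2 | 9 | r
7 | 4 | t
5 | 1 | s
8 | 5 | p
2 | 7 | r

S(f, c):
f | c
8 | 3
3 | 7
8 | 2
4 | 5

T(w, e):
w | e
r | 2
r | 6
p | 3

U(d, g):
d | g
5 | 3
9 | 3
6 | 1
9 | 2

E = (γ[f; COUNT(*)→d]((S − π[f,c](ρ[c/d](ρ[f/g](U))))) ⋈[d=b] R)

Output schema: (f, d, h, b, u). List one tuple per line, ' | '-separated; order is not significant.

Row counts bottom-up:
  S → 4
  U → 4
  ρ[f/g](U) → 4
  ρ[c/d](ρ[f/g](U)) → 4
  π[f,c](ρ[c/d](ρ[f/g](U))) → 4
  (S − π[f,c](ρ[c/d](ρ[f/g](U)))) → 4
  γ[f; COUNT(*)→d]((S − π[f,c](ρ[c/d](ρ[f/g](U))))) → 3
  R → 5
  (γ[f; COUNT(*)→d]((S − π[f,c](ρ[c/d](ρ[f/g](U))))) ⋈[d=b] R) → 2

== RESULT ==
f | d | h | b | u
3 | 1 | 5 | 1 | s
4 | 1 | 5 | 1 | s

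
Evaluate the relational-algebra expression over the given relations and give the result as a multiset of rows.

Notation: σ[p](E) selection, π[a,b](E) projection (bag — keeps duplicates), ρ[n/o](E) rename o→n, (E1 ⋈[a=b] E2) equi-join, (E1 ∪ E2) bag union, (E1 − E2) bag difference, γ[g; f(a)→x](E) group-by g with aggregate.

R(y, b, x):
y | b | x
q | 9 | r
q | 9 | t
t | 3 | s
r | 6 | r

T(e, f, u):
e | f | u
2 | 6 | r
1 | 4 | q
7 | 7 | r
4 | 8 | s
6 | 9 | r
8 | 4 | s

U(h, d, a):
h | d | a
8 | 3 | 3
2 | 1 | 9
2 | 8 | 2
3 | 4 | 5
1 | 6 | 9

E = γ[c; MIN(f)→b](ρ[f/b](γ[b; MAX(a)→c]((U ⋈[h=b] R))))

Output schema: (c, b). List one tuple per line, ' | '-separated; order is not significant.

Per-node cardinality:
  U → 5
  R → 4
  (U ⋈[h=b] R) → 1
  γ[b; MAX(a)→c]((U ⋈[h=b] R)) → 1
  ρ[f/b](γ[b; MAX(a)→c]((U ⋈[h=b] R))) → 1
  γ[c; MIN(f)→b](ρ[f/b](γ[b; MAX(a)→c]((U ⋈[h=b] R)))) → 1

== RESULT ==
c | b
5 | 3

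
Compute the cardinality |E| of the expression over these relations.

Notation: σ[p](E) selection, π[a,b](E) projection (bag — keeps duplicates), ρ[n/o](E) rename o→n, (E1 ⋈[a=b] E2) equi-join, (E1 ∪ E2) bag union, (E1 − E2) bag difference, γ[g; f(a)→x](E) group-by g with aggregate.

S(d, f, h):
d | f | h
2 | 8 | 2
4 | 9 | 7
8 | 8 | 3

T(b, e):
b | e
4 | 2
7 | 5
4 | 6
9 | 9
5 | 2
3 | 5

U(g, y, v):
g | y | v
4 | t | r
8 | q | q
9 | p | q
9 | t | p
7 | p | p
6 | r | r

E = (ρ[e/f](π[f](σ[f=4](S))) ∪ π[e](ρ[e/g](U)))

Row counts bottom-up:
  S → 3
  σ[f=4](S) → 0
  π[f](σ[f=4](S)) → 0
  ρ[e/f](π[f](σ[f=4](S))) → 0
  U → 6
  ρ[e/g](U) → 6
  π[e](ρ[e/g](U)) → 6
  (ρ[e/f](π[f](σ[f=4](S))) ∪ π[e](ρ[e/g](U))) → 6

|E| = 6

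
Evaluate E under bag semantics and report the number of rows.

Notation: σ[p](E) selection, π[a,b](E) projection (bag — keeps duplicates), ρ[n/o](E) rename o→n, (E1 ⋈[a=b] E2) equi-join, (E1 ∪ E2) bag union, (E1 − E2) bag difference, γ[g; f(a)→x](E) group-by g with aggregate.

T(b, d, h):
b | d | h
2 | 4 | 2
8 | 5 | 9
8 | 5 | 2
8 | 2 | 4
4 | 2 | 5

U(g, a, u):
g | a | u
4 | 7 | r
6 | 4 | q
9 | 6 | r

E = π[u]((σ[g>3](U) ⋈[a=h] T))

Subexpression sizes:
  U → 3
  σ[g>3](U) → 3
  T → 5
  (σ[g>3](U) ⋈[a=h] T) → 1
  π[u]((σ[g>3](U) ⋈[a=h] T)) → 1

|E| = 1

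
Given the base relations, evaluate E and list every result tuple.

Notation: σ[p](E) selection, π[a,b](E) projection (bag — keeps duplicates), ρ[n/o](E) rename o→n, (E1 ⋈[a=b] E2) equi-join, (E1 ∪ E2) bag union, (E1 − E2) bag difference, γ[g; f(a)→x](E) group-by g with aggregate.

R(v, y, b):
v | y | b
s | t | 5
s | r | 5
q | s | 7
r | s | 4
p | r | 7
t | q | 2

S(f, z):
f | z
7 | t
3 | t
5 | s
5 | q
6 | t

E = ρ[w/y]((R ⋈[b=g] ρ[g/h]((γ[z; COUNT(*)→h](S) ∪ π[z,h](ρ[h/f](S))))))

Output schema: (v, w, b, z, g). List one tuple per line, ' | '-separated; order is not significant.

Subexpression sizes:
  R → 6
  S → 5
  γ[z; COUNT(*)→h](S) → 3
  S → 5
  ρ[h/f](S) → 5
  π[z,h](ρ[h/f](S)) → 5
  (γ[z; COUNT(*)→h](S) ∪ π[z,h](ρ[h/f](S))) → 8
  ρ[g/h]((γ[z; COUNT(*)→h](S) ∪ π[z,h](ρ[h/f](S)))) → 8
  (R ⋈[b=g] ρ[g/h]((γ[z; COUNT(*)→h](S) ∪ π[z,h](ρ[h/f](S))))) → 6
  ρ[w/y]((R ⋈[b=g] ρ[g/h]((γ[z; COUNT(*)→h](S) ∪ π[z,h](ρ[h/f](S)))))) → 6

== RESULT ==
v | w | b | z | g
p | r | 7 | t | 7
q | s | 7 | t | 7
s | r | 5 | q | 5
s | r | 5 | s | 5
s | t | 5 | q | 5
s | t | 5 | s | 5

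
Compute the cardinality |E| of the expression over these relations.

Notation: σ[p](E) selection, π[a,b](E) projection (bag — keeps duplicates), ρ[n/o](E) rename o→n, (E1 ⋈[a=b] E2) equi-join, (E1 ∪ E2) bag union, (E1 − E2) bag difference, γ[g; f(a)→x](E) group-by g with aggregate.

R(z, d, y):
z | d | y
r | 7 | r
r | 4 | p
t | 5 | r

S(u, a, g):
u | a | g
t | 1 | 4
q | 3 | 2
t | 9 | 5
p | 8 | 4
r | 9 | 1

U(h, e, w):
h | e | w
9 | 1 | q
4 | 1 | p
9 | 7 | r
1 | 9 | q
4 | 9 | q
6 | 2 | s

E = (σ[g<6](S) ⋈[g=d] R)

Stepwise |·|:
  S → 5
  σ[g<6](S) → 5
  R → 3
  (σ[g<6](S) ⋈[g=d] R) → 3

|E| = 3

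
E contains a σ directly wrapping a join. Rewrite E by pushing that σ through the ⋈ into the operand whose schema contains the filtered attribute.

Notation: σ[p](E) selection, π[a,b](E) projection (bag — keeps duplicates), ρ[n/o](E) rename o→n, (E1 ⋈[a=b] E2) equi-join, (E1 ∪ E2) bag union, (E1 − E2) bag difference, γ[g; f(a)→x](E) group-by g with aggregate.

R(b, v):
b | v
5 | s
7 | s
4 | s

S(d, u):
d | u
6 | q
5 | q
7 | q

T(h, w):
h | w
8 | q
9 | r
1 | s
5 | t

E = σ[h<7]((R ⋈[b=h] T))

σ filters on h, owned by the right side.
E' = (R ⋈[b=h] σ[h<7](T))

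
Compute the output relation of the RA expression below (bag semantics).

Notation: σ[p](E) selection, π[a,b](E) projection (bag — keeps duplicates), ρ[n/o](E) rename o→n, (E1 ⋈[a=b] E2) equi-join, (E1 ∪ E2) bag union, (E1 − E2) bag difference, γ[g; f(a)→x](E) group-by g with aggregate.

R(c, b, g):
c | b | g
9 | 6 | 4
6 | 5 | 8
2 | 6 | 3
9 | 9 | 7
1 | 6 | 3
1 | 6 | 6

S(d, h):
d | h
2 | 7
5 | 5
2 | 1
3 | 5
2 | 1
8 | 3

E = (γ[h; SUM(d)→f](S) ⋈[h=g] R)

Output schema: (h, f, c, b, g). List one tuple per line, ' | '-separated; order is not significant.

Per-node cardinality:
  S → 6
  γ[h; SUM(d)→f](S) → 4
  R → 6
  (γ[h; SUM(d)→f](S) ⋈[h=g] R) → 3

== RESULT ==
h | f | c | b | g
3 | 8 | 1 | 6 | 3
3 | 8 | 2 | 6 | 3
7 | 2 | 9 | 9 | 7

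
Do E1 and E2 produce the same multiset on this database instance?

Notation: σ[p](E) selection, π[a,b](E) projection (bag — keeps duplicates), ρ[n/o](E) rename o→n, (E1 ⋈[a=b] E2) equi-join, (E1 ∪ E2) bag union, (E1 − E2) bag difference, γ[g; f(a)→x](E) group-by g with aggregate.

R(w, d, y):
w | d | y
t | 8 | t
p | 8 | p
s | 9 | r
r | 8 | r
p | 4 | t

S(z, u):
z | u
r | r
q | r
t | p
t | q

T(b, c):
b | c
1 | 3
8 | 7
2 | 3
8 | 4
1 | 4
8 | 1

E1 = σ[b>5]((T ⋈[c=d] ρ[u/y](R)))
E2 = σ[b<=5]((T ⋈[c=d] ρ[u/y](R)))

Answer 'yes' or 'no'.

E1 subexpression sizes:
  T → 6
  R → 5
  ρ[u/y](R) → 5
  (T ⋈[c=d] ρ[u/y](R)) → 2
  σ[b>5]((T ⋈[c=d] ρ[u/y](R))) → 1
E2 subexpression sizes:
  T → 6
  R → 5
  ρ[u/y](R) → 5
  (T ⋈[c=d] ρ[u/y](R)) → 2
  σ[b<=5]((T ⋈[c=d] ρ[u/y](R))) → 1

E1 result:
b | c | w | d | u
8 | 4 | p | 4 | t
E2 result:
b | c | w | d | u
1 | 4 | p | 4 | t
Witness: (8, 4, 'p', 4, 't') appears 1× in E1 but 0× in E2.

no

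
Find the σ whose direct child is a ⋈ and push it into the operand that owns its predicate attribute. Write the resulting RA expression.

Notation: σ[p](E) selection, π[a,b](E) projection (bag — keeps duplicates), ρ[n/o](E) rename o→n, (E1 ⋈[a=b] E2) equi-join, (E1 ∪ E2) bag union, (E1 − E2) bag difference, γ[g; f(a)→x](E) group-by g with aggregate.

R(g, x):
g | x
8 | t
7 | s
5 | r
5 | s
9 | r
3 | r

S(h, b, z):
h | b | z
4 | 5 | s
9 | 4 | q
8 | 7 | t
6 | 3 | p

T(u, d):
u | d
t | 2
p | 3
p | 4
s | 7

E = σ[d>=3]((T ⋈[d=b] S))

σ filters on d, owned by the left side.
E' = (σ[d>=3](T) ⋈[d=b] S)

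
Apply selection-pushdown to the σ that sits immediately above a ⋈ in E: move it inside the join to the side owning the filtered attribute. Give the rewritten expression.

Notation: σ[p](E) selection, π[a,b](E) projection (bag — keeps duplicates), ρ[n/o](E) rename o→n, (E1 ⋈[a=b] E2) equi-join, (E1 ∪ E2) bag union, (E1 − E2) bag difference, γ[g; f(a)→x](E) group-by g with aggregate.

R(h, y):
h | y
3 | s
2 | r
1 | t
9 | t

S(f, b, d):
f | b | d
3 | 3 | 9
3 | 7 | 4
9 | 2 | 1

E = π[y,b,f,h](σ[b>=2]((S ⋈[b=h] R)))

σ filters on b, owned by the left side.
E' = π[y,b,f,h]((σ[b>=2](S) ⋈[b=h] R))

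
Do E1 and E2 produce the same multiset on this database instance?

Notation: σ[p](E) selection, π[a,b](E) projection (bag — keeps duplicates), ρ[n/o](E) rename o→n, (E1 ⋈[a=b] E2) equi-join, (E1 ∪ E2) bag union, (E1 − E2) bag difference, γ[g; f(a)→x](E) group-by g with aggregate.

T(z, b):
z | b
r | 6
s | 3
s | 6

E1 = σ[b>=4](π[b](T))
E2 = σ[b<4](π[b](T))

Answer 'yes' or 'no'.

E1 subexpression sizes:
  T → 3
  π[b](T) → 3
  σ[b>=4](π[b](T)) → 2
E2 subexpression sizes:
  T → 3
  π[b](T) → 3
  σ[b<4](π[b](T)) → 1

E1 result:
b
6
6
E2 result:
b
3
Witness: (6,) appears 2× in E1 but 0× in E2.

no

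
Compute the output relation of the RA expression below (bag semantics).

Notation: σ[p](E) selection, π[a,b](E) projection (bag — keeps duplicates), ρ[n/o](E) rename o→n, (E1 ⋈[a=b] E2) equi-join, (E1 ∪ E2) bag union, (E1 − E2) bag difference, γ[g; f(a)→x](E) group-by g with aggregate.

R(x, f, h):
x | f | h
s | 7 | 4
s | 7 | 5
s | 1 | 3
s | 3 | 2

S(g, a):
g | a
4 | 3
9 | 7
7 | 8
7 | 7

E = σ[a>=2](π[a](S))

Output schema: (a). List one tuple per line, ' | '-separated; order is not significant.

Subexpression sizes:
  S → 4
  π[a](S) → 4
  σ[a>=2](π[a](S)) → 4

== RESULT ==
a
3
7
7
8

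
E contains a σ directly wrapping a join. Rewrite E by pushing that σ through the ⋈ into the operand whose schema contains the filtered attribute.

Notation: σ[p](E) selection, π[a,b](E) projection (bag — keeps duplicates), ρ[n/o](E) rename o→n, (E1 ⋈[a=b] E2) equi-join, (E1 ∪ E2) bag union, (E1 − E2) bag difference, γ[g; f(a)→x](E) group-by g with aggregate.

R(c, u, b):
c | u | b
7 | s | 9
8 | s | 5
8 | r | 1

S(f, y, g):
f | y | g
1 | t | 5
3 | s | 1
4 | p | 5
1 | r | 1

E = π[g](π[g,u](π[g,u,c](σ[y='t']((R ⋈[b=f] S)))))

σ filters on y, owned by the right side.
E' = π[g](π[g,u](π[g,u,c]((R ⋈[b=f] σ[y='t'](S)))))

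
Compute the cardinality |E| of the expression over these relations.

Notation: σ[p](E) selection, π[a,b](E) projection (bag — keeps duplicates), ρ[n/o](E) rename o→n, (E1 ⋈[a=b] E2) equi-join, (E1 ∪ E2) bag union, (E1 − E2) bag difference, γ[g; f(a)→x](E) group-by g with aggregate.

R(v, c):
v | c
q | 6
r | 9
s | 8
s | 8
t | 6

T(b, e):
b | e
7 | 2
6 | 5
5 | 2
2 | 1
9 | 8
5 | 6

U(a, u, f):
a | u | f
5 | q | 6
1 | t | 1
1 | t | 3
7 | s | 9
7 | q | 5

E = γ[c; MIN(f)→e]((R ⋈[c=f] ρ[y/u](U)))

Per-node cardinality:
  R → 5
  U → 5
  ρ[y/u](U) → 5
  (R ⋈[c=f] ρ[y/u](U)) → 3
  γ[c; MIN(f)→e]((R ⋈[c=f] ρ[y/u](U))) → 2

|E| = 2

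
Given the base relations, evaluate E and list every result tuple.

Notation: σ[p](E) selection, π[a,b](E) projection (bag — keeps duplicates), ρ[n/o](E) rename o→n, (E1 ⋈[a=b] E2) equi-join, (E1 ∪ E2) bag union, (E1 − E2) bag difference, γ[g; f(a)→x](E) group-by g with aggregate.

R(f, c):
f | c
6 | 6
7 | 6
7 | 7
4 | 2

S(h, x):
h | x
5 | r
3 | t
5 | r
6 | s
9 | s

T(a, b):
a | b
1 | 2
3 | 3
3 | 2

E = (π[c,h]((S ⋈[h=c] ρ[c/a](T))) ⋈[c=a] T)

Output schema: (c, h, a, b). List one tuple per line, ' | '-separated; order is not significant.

Subexpression sizes:
  S → 5
  T → 3
  ρ[c/a](T) → 3
  (S ⋈[h=c] ρ[c/a](T)) → 2
  π[c,h]((S ⋈[h=c] ρ[c/a](T))) → 2
  T → 3
  (π[c,h]((S ⋈[h=c] ρ[c/a](T))) ⋈[c=a] T) → 4

== RESULT ==
c | h | a | b
3 | 3 | 3 | 2
3 | 3 | 3 | 2
3 | 3 | 3 | 3
3 | 3 | 3 | 3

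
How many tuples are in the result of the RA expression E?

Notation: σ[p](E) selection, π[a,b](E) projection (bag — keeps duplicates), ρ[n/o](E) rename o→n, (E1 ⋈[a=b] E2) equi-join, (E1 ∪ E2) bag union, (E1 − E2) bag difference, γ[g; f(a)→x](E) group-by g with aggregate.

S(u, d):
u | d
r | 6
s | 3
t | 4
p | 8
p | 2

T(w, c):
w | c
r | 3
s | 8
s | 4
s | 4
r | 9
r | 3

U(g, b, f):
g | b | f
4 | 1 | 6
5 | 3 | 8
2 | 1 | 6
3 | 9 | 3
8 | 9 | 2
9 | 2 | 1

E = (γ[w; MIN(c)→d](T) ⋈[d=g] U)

Stepwise |·|:
  T → 6
  γ[w; MIN(c)→d](T) → 2
  U → 6
  (γ[w; MIN(c)→d](T) ⋈[d=g] U) → 2

|E| = 2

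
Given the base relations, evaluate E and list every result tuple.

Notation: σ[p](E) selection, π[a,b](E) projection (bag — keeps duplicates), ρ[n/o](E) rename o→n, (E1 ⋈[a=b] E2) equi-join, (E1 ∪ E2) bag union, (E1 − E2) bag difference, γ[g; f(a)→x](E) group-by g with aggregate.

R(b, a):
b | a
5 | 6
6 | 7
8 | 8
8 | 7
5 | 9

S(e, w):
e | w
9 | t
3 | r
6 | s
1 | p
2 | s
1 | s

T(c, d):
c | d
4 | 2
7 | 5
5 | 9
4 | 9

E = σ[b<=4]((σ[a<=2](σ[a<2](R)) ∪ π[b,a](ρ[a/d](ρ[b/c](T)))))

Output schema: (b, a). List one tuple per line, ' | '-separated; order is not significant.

Subexpression sizes:
  R → 5
  σ[a<2](R) → 0
  σ[a<=2](σ[a<2](R)) → 0
  T → 4
  ρ[b/c](T) → 4
  ρ[a/d](ρ[b/c](T)) → 4
  π[b,a](ρ[a/d](ρ[b/c](T))) → 4
  (σ[a<=2](σ[a<2](R)) ∪ π[b,a](ρ[a/d](ρ[b/c](T)))) → 4
  σ[b<=4]((σ[a<=2](σ[a<2](R)) ∪ π[b,a](ρ[a/d](ρ[b/c](T))))) → 2

== RESULT ==
b | a
4 | 2
4 | 9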